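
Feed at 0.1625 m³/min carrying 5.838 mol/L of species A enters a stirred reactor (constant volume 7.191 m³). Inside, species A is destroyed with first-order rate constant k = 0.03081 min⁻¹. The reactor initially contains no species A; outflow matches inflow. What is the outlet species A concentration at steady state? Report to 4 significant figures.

2.470 mol/L

V dC/dt = Q(C_in − C) − k V C.
At steady state: 0 = Q C_in − (Q + kV) C_ss, so C_ss = Q C_in/(Q + kV).
C_ss = 0.1625·5.838/(0.1625 + 0.03081·7.191) = 0.948675/0.384055 = 2.47016 mol/L.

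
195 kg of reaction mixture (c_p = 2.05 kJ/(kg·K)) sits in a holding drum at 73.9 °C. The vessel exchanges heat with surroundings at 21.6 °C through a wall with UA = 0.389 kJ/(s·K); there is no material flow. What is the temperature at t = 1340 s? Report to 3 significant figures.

35.8 °C

Lumped-capacitance energy balance: M c_p dT/dt = UA(T_amb − T).
dT/dt = (T_ss − T)/τ with T_ss = T_amb = 21.600 °C, τ = M c_p/UA = 195·2.05/0.389 = 1027.6 s.
Integrating: T(t) = T_ss + (T₀ − T_ss) e^(−t/τ).
T(1340) = 21.600 + (52.300)·0.27145 = 35.797 °C.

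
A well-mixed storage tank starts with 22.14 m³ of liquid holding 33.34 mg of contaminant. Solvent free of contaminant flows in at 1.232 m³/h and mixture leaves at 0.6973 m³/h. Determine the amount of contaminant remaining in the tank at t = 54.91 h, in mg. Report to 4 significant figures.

11.09 mg

Let m(t) be the amount of contaminant. Volume: V(t) = V₀ + (Q_in − Q_out) t = 22.14 + 0.534700 t; V(54.91) = 51.5004 m³.
No contaminant enters, so dm/dt = −Q_out · (m/V).
Separate: dm/m = −Q_out dt/V(t) ⇒ ln(m/m₀) = −(Q_out/(Q_in−Q_out)) ln(V/V₀).
m = m₀ (V₀/V)^(Q_out/(Q_in−Q_out)) = 33.34 × (22.14/51.5004)^(1.30410) = 11.0877 mg.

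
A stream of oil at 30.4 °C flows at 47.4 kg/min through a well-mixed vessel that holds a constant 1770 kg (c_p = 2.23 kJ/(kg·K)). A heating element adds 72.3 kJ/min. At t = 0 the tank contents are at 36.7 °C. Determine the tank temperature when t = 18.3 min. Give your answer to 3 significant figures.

34.5 °C

M c_p dT/dt = ṁ c_p (T_in − T) + Q̇.
τ = M/ṁ = 37.342 min; T_ss = T_in + Q̇/(ṁ c_p) = 30.4 + 72.3/(47.4·2.23) = 31.084 °C.
T approaches T_ss exponentially: T(t) = T_ss + (T₀ − T_ss) e^(−t/τ).
T(18.3) = 31.084 + (5.6160)·e^(−18.3/37.342) = 31.084 + (5.6160)·0.61258 = 34.524 °C.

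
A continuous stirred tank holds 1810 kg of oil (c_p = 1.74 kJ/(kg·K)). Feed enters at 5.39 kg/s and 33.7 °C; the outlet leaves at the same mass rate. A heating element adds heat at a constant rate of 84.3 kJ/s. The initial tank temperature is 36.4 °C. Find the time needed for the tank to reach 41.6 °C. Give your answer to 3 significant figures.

First-law balance (no shaft work): M c_p dT/dt = ṁ c_p (T_in − T) + 84.3.
τ = M/ṁ = 335.81 s; T_ss = T_in + Q̇/(ṁ c_p) = 42.689 °C.
T(t) = T_ss + (T₀ − T_ss) e^(−t/τ). Set T = 41.6:
e^(−t/τ) = (41.6 − 42.689)/(36.4 − 42.689) = 0.17310
t = −335.81 · ln(0.17310) = 588.97 s.

589 s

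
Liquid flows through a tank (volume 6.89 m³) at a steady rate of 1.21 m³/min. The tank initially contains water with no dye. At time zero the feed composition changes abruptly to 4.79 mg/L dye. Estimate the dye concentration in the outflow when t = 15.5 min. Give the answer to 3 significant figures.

Unsteady species balance (constant V, well mixed): V dC/dt = Q(C_in − C).
Time constant τ = V/Q = 6.89/1.21 = 5.6942 min.
Solution: C(t) = C_in + (C₀ − C_in) e^(−t/τ).
C(15.5) = 4.79 + (0 − 4.79)·e^(−15.5/5.6942) = 4.79 + (-4.7900)·0.065739 = 4.4751 mg/L.

4.48 mg/L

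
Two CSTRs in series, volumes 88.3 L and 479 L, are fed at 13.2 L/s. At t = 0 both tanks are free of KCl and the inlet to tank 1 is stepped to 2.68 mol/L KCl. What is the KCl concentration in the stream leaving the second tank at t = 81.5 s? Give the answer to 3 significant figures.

Each tank obeys Vᵢ dCᵢ/dt = Q(Cᵢ₋₁ − Cᵢ), so τᵢ = Vᵢ/Q.
τ₁ = 88.3/13.2 = 6.6894 s; τ₂ = 479/13.2 = 36.288 s.
Solving the cascade with C₁(0)=C₂(0)=0 gives C₂(t) = C_in[1 − (τ₁ e^(−t/τ₁) − τ₂ e^(−t/τ₂))/(τ₁ − τ₂)].
At t = 81.5: e^(−t/τ₁) = 5.1143e-06, e^(−t/τ₂) = 0.10583.
C₂ = 2.68·[1 − (6.6894·5.1143e-06 − 36.288·0.10583)/(-29.598)] = 2.68·0.87025 = 2.3323 mol/L.

2.33 mol/L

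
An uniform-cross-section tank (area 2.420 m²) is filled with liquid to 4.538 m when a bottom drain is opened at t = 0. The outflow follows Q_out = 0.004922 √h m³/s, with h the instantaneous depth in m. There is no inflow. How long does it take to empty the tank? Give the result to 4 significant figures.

Mass balance (ρ constant): A dh/dt = −0.004922 √h.
This is separable: 2 d(√h)/dt = −0.004922/A, so √h = √h₀ − (0.004922/(2A)) t.
Tank is empty when √h = 0: t_empty = 2A√h₀/0.004922.
t_empty = 2·2.420·√4.538/0.004922 = 4.84000·2.13026/0.004922 = 2094.77 s.

2095 s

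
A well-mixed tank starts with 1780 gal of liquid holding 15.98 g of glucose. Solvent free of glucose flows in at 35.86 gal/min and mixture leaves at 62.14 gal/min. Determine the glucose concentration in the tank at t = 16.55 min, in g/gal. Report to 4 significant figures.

Total volume: dV/dt = Q_in − Q_out = -26.2800 gal/min, so V(t) = 1780 − 26.2800 t and V(16.55) = 1345.07 gal.
Solute balance: dm/dt = 0 − Q_out C = −Q_out m/V(t).
dm/m = −Q_out dt/(V₀ − 26.2800 t); integrating gives ln(m/m₀) = −(Q_out/(Q_in−Q_out)) ln(V/V₀).
m = m₀ (V₀/V)^(Q_out/(Q_in−Q_out)) = 15.98 × (1780/1345.07)^(-2.36454) = 8.23889 g.
C = m/V = 8.23889/1345.07 = 0.00612527 g/gal.

0.006125 g/gal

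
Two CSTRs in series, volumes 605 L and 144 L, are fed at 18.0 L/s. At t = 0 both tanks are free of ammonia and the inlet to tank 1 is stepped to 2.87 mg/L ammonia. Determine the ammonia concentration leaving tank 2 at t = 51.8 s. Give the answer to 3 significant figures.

Species balance on tank i: dCᵢ/dt = (Cᵢ₋₁ − Cᵢ)/τᵢ with τᵢ = Vᵢ/Q.
τ₁ = 605/18.0 = 33.611 s; τ₂ = 144/18.0 = 8.0000 s.
Tank 1: C₁ = C_in(1 − e^(−t/τ₁)). Tank 2 (τ₁ ≠ τ₂): C₂ = C_in[1 − (τ₁ e^(−t/τ₁) − τ₂ e^(−t/τ₂))/(τ₁ − τ₂)].
At t = 51.8: e^(−t/τ₁) = 0.21413, e^(−t/τ₂) = 0.0015415.
C₂ = 2.87·[1 − (33.611·0.21413 − 8.0000·0.0015415)/(25.611)] = 2.87·0.71946 = 2.0649 mg/L.

2.06 mg/L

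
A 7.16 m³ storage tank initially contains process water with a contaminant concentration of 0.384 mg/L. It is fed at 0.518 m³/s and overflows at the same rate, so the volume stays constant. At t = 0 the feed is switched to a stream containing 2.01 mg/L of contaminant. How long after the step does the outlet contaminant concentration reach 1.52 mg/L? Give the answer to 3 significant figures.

Unsteady species balance (constant V, well mixed): V dC/dt = Q(C_in − C), so τ = V/Q = 13.822 s.
C(t) = C_in + (C₀ − C_in) e^(−t/τ). Set C = 1.52 and solve for t:
e^(−t/τ) = (C − C_in)/(C₀ − C_in) = (1.52 − 2.01)/(0.384 − 2.01) = 0.30135
t = −τ ln(…) = 13.822 × 1.1995 = 16.580 s.

16.6 s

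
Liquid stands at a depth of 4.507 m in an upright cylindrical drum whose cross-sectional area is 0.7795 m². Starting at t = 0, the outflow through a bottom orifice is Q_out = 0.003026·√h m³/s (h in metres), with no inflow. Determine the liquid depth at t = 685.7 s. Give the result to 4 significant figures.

A dh/dt = −Q_out = −0.003026 √h.
Separate and integrate: 2(√h − √h₀) = −(0.003026/A) t.
√h = √4.507 − 0.003026·685.7/(2·0.7795) = 2.12297 − 1.33094 = 0.792034.
h = 0.792034² = 0.627318 m.

0.6273 m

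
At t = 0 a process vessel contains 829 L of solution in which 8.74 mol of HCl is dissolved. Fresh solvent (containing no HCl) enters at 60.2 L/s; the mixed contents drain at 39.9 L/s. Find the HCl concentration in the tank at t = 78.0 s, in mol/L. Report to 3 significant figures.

Let m(t) be the amount of HCl. Volume: V(t) = V₀ + (Q_in − Q_out) t = 829 + 20.300 t; V(78.0) = 2412.4 L.
No HCl enters, so dm/dt = −Q_out · (m/V).
Separate: dm/m = −Q_out dt/V(t) ⇒ ln(m/m₀) = −(Q_out/(Q_in−Q_out)) ln(V/V₀).
m = m₀ (V₀/V)^(Q_out/(Q_in−Q_out)) = 8.74 × (829/2412.4)^(1.9655) = 1.0708 mol.
C = m/V = 1.0708/2412.4 = 0.00044388 mol/L.

0.000444 mol/L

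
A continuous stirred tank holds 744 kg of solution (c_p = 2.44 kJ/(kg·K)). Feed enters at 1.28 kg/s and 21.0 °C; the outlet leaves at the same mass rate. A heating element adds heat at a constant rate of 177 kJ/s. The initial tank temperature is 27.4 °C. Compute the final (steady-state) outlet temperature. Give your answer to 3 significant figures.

77.7 °C

Unsteady energy balance on the tank contents: M c_p dT/dt = ṁ c_p (T_in − T) + 177.
At steady state dT/dt = 0 ⇒ T_ss = T_in + Q̇/(ṁ c_p) = 21.0 + 177/(1.28·2.44) = 77.673 °C.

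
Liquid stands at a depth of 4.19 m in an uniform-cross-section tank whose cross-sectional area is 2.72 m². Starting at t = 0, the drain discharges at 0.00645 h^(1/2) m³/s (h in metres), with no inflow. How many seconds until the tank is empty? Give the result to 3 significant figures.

1730 s

With no inflow, A dh/dt = −0.00645 √h.
∫ h^(−1/2) dh = −(0.00645/A) ∫ dt, giving 2√h = 2√h₀ − (0.00645/A) t.
Tank is empty when √h = 0: t_empty = 2A√h₀/0.00645.
t_empty = 2·2.72·√4.19/0.00645 = 5.4400·2.0469/0.00645 = 1726.4 s.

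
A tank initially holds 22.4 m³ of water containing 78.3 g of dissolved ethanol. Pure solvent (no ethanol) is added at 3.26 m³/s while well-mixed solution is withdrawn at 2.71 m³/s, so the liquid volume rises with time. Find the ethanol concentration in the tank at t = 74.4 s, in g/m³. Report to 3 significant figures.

Total volume: dV/dt = Q_in − Q_out = 0.55000 m³/s, so V(t) = 22.4 + 0.55000 t and V(74.4) = 63.320 m³.
No ethanol enters, so dm/dt = −Q_out · (m/V).
Separate: dm/m = −Q_out dt/V(t) ⇒ ln(m/m₀) = −(Q_out/(Q_in−Q_out)) ln(V/V₀).
m = m₀ (V₀/V)^(Q_out/(Q_in−Q_out)) = 78.3 × (22.4/63.320)^(4.9273) = 0.46786 g.
C = m/V = 0.46786/63.320 = 0.0073889 g/m³.

0.00739 g/m³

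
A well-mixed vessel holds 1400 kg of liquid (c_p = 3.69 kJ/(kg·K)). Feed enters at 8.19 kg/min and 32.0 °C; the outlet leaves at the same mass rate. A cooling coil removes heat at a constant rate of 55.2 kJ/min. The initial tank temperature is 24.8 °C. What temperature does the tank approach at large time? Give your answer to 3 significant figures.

30.2 °C

Energy balance: M c_p dT/dt = ṁ c_p (T_in − T) − 55.2.
At steady state dT/dt = 0 ⇒ T_ss = T_in − Q̇/(ṁ c_p) = 32.0 − 55.2/(8.19·3.69) = 30.173 °C.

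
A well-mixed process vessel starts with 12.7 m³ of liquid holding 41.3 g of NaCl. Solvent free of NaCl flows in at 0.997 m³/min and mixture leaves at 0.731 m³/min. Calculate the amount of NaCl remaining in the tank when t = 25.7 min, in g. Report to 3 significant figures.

Let m(t) be the amount of NaCl. Volume: V(t) = V₀ + (Q_in − Q_out) t = 12.7 + 0.26600 t; V(25.7) = 19.536 m³.
Species balance (pure solvent in): dm/dt = −Q_out · m/V(t).
dm/m = −Q_out dt/(V₀ + 0.26600 t); integrating gives ln(m/m₀) = −(Q_out/(Q_in−Q_out)) ln(V/V₀).
m = m₀ (V₀/V)^(Q_out/(Q_in−Q_out)) = 41.3 × (12.7/19.536)^(2.7481) = 12.646 g.

12.6 g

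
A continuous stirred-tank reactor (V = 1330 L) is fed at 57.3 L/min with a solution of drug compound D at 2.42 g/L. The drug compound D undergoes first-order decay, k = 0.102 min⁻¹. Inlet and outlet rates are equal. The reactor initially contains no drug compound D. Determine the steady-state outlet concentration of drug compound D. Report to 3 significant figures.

0.719 g/L

V dC/dt = Q(C_in − C) − k V C.
Steady state (dC/dt = 0): C_ss = Q C_in/(Q + kV) = C_in/(1 + kV/Q).
C_ss = 57.3·2.42/(57.3 + 0.102·1330) = 138.67/192.96 = 0.71863 g/L.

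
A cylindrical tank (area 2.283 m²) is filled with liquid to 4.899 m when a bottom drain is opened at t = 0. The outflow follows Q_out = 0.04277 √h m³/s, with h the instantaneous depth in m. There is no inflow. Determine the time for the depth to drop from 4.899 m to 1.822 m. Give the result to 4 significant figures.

With no inflow, A dh/dt = −0.04277 √h.
Separate and integrate: 2(√h − √h₀) = −(0.04277/A) t.
t = 2A(√h₀ − √h)/0.04277 = 2·2.283·(√4.899 − √1.822)/0.04277
  = 4.56600 × (2.21337 − 1.34981) / 0.04277 = 92.1905 s.

92.19 s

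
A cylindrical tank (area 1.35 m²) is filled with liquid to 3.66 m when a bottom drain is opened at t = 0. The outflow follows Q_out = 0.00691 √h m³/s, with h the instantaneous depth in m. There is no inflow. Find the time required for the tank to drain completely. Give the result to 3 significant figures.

Volume balance on the tank: A dh/dt = −0.00691 √h.
∫ h^(−1/2) dh = −(0.00691/A) ∫ dt, giving 2√h = 2√h₀ − (0.00691/A) t.
Set h = 0: 2√h₀ = (0.00691/A) t_empty ⇒ t_empty = 2A√h₀/0.00691.
t_empty = 2·1.35·√3.66/0.00691 = 2.7000·1.9131/0.00691 = 747.53 s.

748 s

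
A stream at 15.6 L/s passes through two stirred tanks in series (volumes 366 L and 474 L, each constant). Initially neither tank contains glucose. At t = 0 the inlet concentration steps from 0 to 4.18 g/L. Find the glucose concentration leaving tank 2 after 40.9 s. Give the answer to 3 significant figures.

Time constants: τᵢ = Vᵢ/Q for each well-mixed tank.
τ₁ = 366/15.6 = 23.462 s; τ₂ = 474/15.6 = 30.385 s.
Tank 1: C₁ = C_in(1 − e^(−t/τ₁)). Tank 2 (τ₁ ≠ τ₂): C₂ = C_in[1 − (τ₁ e^(−t/τ₁) − τ₂ e^(−t/τ₂))/(τ₁ − τ₂)].
At t = 40.9: e^(−t/τ₁) = 0.17495, e^(−t/τ₂) = 0.26026.
C₂ = 4.18·[1 − (23.462·0.17495 − 30.385·0.26026)/(-6.9231)] = 4.18·0.45062 = 1.8836 g/L.

1.88 g/L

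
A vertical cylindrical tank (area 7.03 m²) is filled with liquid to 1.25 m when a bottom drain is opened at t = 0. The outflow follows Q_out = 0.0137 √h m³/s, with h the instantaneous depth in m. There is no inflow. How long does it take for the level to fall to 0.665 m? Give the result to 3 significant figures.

311 s

Unsteady balance on liquid volume: A dh/dt = −0.0137 √h.
Separate and integrate: 2(√h − √h₀) = −(0.0137/A) t.
t = 2A(√h₀ − √h)/0.0137 = 2·7.03·(√1.25 − √0.665)/0.0137
  = 14.060 × (1.1180 − 0.81548) / 0.0137 = 310.51 s.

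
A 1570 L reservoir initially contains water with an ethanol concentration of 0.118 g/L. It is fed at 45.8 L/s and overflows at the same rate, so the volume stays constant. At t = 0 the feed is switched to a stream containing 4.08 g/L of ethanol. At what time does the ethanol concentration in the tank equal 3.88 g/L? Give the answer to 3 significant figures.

102 s

Species balance on the tank: V dC/dt = Q(C_in − C), so τ = V/Q = 34.279 s.
C(t) = C_in + (C₀ − C_in) e^(−t/τ). Set C = 3.88 and solve for t:
e^(−t/τ) = (C − C_in)/(C₀ − C_in) = (3.88 − 4.08)/(0.118 − 4.08) = 0.050480
t = −τ ln(…) = 34.279 × 2.9862 = 102.36 s.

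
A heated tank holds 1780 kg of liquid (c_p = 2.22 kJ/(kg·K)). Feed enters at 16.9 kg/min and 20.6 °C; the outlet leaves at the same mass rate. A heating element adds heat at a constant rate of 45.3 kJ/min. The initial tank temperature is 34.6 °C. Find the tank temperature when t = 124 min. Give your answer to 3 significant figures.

25.7 °C

Energy balance: M c_p dT/dt = ṁ c_p (T_in − T) + 45.3.
Rearrange: dT/dt = (T_ss − T)/τ with τ = M/ṁ = 105.33 min and T_ss = T_in + Q̇/(ṁ c_p) = 21.807 °C.
Integrating: T(t) = T_ss + (T₀ − T_ss) e^(−t/τ).
T(124) = 21.807 + (12.793)·e^(−124/105.33) = 21.807 + (12.793)·0.30811 = 25.749 °C.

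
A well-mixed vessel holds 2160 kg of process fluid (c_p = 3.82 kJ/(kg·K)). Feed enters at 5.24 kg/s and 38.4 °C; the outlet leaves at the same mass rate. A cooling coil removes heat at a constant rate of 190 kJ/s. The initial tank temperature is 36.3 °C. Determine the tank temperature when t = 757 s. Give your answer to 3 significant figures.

M c_p dT/dt = ṁ c_p (T_in − T) − Q̇.
Rearrange: dT/dt = (T_ss − T)/τ with τ = M/ṁ = 412.21 s and T_ss = T_in − Q̇/(ṁ c_p) = 28.908 °C.
T approaches T_ss exponentially: T(t) = T_ss + (T₀ − T_ss) e^(−t/τ).
T(757) = 28.908 + (7.3920)·e^(−757/412.21) = 28.908 + (7.3920)·0.15939 = 30.086 °C.

30.1 °C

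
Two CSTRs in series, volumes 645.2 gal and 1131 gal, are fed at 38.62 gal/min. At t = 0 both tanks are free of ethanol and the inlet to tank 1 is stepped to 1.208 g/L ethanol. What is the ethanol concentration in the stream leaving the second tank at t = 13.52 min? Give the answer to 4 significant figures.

0.1498 g/L

Species balance on tank i: dCᵢ/dt = (Cᵢ₋₁ − Cᵢ)/τᵢ with τᵢ = Vᵢ/Q.
τ₁ = 645.2/38.62 = 16.7064 min; τ₂ = 1131/38.62 = 29.2853 min.
Tank 1: C₁ = C_in(1 − e^(−t/τ₁)). Tank 2 (τ₁ ≠ τ₂): C₂ = C_in[1 − (τ₁ e^(−t/τ₁) − τ₂ e^(−t/τ₂))/(τ₁ − τ₂)].
At t = 13.52: e^(−t/τ₁) = 0.445182, e^(−t/τ₂) = 0.630234.
C₂ = 1.208·[1 − (16.7064·0.445182 − 29.2853·0.630234)/(-12.5790)] = 1.208·0.123995 = 0.149786 g/L.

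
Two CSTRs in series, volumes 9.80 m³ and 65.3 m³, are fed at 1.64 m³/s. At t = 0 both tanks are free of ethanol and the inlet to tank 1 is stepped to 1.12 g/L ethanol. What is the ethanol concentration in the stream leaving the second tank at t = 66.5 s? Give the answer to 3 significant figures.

Time constants: τᵢ = Vᵢ/Q for each well-mixed tank.
τ₁ = 9.80/1.64 = 5.9756 s; τ₂ = 65.3/1.64 = 39.817 s.
Solving the cascade with C₁(0)=C₂(0)=0 gives C₂(t) = C_in[1 − (τ₁ e^(−t/τ₁) − τ₂ e^(−t/τ₂))/(τ₁ − τ₂)].
At t = 66.5: e^(−t/τ₁) = 1.4687e-05, e^(−t/τ₂) = 0.18822.
C₂ = 1.12·[1 − (5.9756·1.4687e-05 − 39.817·0.18822)/(-33.841)] = 1.12·0.77855 = 0.87197 g/L.

0.872 g/L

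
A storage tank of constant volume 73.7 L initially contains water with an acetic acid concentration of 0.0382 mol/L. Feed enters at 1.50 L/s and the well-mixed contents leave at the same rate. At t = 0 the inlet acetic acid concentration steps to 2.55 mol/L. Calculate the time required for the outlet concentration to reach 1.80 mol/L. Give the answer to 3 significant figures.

Transient balance on the dissolved component: V dC/dt = Q(C_in − C), so τ = V/Q = 49.133 s.
C(t) = C_in + (C₀ − C_in) e^(−t/τ). Set C = 1.80 and solve for t:
e^(−t/τ) = (C − C_in)/(C₀ − C_in) = (1.80 − 2.55)/(0.0382 − 2.55) = 0.29859
t = −τ ln(…) = 49.133 × 1.2087 = 59.387 s.

59.4 s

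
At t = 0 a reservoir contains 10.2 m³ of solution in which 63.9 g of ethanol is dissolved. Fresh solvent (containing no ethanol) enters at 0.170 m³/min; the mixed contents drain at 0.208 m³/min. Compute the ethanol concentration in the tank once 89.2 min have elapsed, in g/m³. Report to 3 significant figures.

Let m(t) be the amount of ethanol. Volume: V(t) = V₀ + (Q_in − Q_out) t = 10.2 − 0.038000 t; V(89.2) = 6.8104 m³.
Species balance (pure solvent in): dm/dt = −Q_out · m/V(t).
dm/m = −Q_out dt/(V₀ − 0.038000 t); integrating gives ln(m/m₀) = −(Q_out/(Q_in−Q_out)) ln(V/V₀).
m = m₀ (V₀/V)^(Q_out/(Q_in−Q_out)) = 63.9 × (10.2/6.8104)^(-5.4737) = 7.0027 g.
C = m/V = 7.0027/6.8104 = 1.0282 g/m³.

1.03 g/m³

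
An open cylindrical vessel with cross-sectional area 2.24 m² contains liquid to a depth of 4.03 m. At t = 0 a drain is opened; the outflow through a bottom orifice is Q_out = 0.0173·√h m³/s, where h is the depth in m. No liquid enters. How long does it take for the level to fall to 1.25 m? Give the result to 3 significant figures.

With no inflow, A dh/dt = −0.0173 √h.
∫ h^(−1/2) dh = −(0.0173/A) ∫ dt, giving 2√h = 2√h₀ − (0.0173/A) t.
t = 2A(√h₀ − √h)/0.0173 = 2·2.24·(√4.03 − √1.25)/0.0173
  = 4.4800 × (2.0075 − 1.1180) / 0.0173 = 230.33 s.

230 s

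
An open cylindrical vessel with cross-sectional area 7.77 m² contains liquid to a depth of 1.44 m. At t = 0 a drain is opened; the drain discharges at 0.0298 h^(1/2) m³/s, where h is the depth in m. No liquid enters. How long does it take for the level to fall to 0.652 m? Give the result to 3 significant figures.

With no inflow, A dh/dt = −0.0298 √h.
Separate and integrate: 2(√h − √h₀) = −(0.0298/A) t.
t = 2A(√h₀ − √h)/0.0298 = 2·7.77·(√1.44 − √0.652)/0.0298
  = 15.540 × (1.2000 − 0.80747) / 0.0298 = 204.70 s.

205 s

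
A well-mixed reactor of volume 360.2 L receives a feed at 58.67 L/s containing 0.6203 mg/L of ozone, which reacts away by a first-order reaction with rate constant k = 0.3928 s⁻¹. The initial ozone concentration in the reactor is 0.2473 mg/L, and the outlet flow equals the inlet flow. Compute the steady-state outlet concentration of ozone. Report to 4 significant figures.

Accumulation = in − out − consumed: V dC/dt = Q C_in − Q C − k V C.
Steady state (dC/dt = 0): C_ss = Q C_in/(Q + kV) = C_in/(1 + kV/Q).
C_ss = 58.67·0.6203/(58.67 + 0.3928·360.2) = 36.3930/200.157 = 0.181823 mg/L.

0.1818 mg/L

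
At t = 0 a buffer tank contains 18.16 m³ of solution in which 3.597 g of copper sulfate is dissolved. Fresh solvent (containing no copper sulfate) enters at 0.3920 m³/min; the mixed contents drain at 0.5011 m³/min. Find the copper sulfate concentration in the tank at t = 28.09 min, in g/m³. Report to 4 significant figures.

Total volume: dV/dt = Q_in − Q_out = -0.109100 m³/min, so V(t) = 18.16 − 0.109100 t and V(28.09) = 15.0954 m³.
No copper sulfate enters, so dm/dt = −Q_out · (m/V).
dm/m = −Q_out dt/(V₀ − 0.109100 t); integrating gives ln(m/m₀) = −(Q_out/(Q_in−Q_out)) ln(V/V₀).
m = m₀ (V₀/V)^(Q_out/(Q_in−Q_out)) = 3.597 × (18.16/15.0954)^(-4.59303) = 1.53904 g.
C = m/V = 1.53904/15.0954 = 0.101954 g/m³.

0.1020 g/m³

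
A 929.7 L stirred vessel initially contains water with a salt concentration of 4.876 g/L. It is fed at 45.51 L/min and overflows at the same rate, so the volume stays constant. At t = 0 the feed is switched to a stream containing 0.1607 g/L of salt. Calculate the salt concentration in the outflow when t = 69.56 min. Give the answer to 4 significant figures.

0.3173 g/L

Mass balance on the solute (V constant): V dC/dt = Q(C_in − C).
Rewrite as dC/dt + C/τ = C_in/τ, τ = V/Q = 20.4285 min.
This is linear first-order; C(t) = C_in + (C₀ − C_in) e^(−t/τ).
C(69.56) = 0.1607 + (4.876 − 0.1607)·e^(−69.56/20.4285) = 0.1607 + (4.71530)·0.0332051 = 0.317272 g/L.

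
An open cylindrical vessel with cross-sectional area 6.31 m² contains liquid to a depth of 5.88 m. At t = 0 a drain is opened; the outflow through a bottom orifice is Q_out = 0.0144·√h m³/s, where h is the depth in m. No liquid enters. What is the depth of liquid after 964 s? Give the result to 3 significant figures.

Unsteady balance on liquid volume: A dh/dt = −0.0144 √h.
∫ h^(−1/2) dh = −(0.0144/A) ∫ dt, giving 2√h = 2√h₀ − (0.0144/A) t.
√h = √5.88 − 0.0144·964/(2·6.31) = 2.4249 − 1.1000 = 1.3249.
h = 1.3249² = 1.7554 m.

1.76 m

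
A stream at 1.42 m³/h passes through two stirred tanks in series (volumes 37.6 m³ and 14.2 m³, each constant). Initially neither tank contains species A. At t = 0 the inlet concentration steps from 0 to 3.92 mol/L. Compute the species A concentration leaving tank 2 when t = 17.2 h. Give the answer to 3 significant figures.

Species balance on tank i: dCᵢ/dt = (Cᵢ₋₁ − Cᵢ)/τᵢ with τᵢ = Vᵢ/Q.
τ₁ = 37.6/1.42 = 26.479 h; τ₂ = 14.2/1.42 = 10.000 h.
Tank 1: C₁ = C_in(1 − e^(−t/τ₁)). Tank 2 (τ₁ ≠ τ₂): C₂ = C_in[1 − (τ₁ e^(−t/τ₁) − τ₂ e^(−t/τ₂))/(τ₁ − τ₂)].
At t = 17.2: e^(−t/τ₁) = 0.52227, e^(−t/τ₂) = 0.17907.
C₂ = 3.92·[1 − (26.479·0.52227 − 10.000·0.17907)/(16.479)] = 3.92·0.26946 = 1.0563 mol/L.

1.06 mol/L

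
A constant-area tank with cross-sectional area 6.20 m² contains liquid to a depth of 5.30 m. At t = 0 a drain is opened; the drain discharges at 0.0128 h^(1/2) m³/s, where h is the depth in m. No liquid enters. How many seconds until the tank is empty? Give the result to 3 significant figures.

A dh/dt = −Q_out = −0.0128 √h.
Separate and integrate: 2(√h − √h₀) = −(0.0128/A) t.
Tank is empty when √h = 0: t_empty = 2A√h₀/0.0128.
t_empty = 2·6.20·√5.30/0.0128 = 12.400·2.3022/0.0128 = 2230.2 s.

2230 s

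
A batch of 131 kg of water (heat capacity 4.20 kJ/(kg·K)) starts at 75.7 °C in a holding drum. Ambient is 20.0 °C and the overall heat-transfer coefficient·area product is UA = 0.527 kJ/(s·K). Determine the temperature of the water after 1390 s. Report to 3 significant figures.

34.7 °C

Energy balance: M c_p dT/dt = −UA(T − T_amb).
dT/dt = (T_ss − T)/τ with T_ss = T_amb = 20.000 °C, τ = M c_p/UA = 131·4.20/0.527 = 1044.0 s.
Solution: T(t) = T_ss + (T₀ − T_ss) e^(−t/τ).
T(1390) = 20.000 + (55.700)·0.26411 = 34.711 °C.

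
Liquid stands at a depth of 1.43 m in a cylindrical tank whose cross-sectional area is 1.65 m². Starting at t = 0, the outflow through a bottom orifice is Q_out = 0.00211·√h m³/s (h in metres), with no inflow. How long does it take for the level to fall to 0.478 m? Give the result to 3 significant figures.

789 s

Volume balance on the tank: A dh/dt = −0.00211 √h.
This is separable: 2 d(√h)/dt = −0.00211/A, so √h = √h₀ − (0.00211/(2A)) t.
t = 2A(√h₀ − √h)/0.00211 = 2·1.65·(√1.43 − √0.478)/0.00211
  = 3.3000 × (1.1958 − 0.69138) / 0.00211 = 788.95 s.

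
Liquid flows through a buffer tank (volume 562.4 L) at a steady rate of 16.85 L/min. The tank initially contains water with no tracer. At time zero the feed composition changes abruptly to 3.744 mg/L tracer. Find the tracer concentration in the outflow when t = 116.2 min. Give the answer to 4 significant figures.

3.629 mg/L

Species balance on the tank: V dC/dt = Q(C_in − C).
Rewrite as dC/dt + C/τ = C_in/τ, τ = V/Q = 33.3769 min.
Solution: C(t) = C_in + (C₀ − C_in) e^(−t/τ).
C(116.2) = 3.744 + (0 − 3.744)·e^(−116.2/33.3769) = 3.744 + (-3.74400)·0.0307626 = 3.62882 mg/L.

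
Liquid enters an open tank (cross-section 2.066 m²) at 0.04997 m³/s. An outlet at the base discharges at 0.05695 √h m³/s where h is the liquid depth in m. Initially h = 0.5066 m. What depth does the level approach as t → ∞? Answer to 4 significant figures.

A dh/dt = Q_in − 0.05695 √h. Steady state requires inflow = outflow:
Q_in = 0.05695 √h_ss ⇒ √h_ss = 0.04997/0.05695 = 0.877436.
h_ss = 0.877436² = 0.769895 m. (Since h₀ = 0.5066 m < h_ss, the level will rise toward this value.)

0.7699 m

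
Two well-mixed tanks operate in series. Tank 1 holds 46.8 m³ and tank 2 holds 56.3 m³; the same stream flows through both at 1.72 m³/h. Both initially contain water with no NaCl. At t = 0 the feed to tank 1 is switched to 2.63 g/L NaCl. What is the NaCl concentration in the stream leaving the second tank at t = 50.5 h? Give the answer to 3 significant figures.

1.32 g/L

Time constants: τᵢ = Vᵢ/Q for each well-mixed tank.
τ₁ = 46.8/1.72 = 27.209 h; τ₂ = 56.3/1.72 = 32.733 h.
Tank 1: C₁ = C_in(1 − e^(−t/τ₁)). Tank 2 (τ₁ ≠ τ₂): C₂ = C_in[1 − (τ₁ e^(−t/τ₁) − τ₂ e^(−t/τ₂))/(τ₁ − τ₂)].
At t = 50.5: e^(−t/τ₁) = 0.15630, e^(−t/τ₂) = 0.21378.
C₂ = 2.63·[1 − (27.209·0.15630 − 32.733·0.21378)/(-5.5233)] = 2.63·0.50305 = 1.3230 g/L.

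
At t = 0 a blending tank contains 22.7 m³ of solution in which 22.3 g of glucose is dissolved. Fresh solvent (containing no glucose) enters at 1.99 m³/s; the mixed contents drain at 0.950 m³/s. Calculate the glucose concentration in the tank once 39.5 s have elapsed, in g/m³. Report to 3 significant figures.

Total volume: dV/dt = Q_in − Q_out = 1.0400 m³/s, so V(t) = 22.7 + 1.0400 t and V(39.5) = 63.780 m³.
No glucose enters, so dm/dt = −Q_out · (m/V).
dm/m = −Q_out dt/(V₀ + 1.0400 t); integrating gives ln(m/m₀) = −(Q_out/(Q_in−Q_out)) ln(V/V₀).
m = m₀ (V₀/V)^(Q_out/(Q_in−Q_out)) = 22.3 × (22.7/63.780)^(0.91346) = 8.6791 g.
C = m/V = 8.6791/63.780 = 0.13608 g/m³.

0.136 g/m³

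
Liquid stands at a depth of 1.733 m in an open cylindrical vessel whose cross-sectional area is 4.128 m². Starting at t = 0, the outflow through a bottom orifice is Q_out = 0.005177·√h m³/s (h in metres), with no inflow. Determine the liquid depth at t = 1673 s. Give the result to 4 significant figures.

0.07148 m

With no inflow, A dh/dt = −0.005177 √h.
∫ h^(−1/2) dh = −(0.005177/A) ∫ dt, giving 2√h = 2√h₀ − (0.005177/A) t.
√h = √1.733 − 0.005177·1673/(2·4.128) = 1.31643 − 1.04907 = 0.267365.
h = 0.267365² = 0.0714839 m.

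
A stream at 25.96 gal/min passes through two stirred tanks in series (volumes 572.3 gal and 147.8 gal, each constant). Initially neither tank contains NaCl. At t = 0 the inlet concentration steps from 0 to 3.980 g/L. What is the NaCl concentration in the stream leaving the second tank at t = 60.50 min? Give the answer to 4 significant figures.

Each tank obeys Vᵢ dCᵢ/dt = Q(Cᵢ₋₁ − Cᵢ), so τᵢ = Vᵢ/Q.
τ₁ = 572.3/25.96 = 22.0455 min; τ₂ = 147.8/25.96 = 5.69337 min.
Tank 1: C₁ = C_in(1 − e^(−t/τ₁)). Tank 2 (τ₁ ≠ τ₂): C₂ = C_in[1 − (τ₁ e^(−t/τ₁) − τ₂ e^(−t/τ₂))/(τ₁ − τ₂)].
At t = 60.50: e^(−t/τ₁) = 0.0642914, e^(−t/τ₂) = 2.42671e-05.
C₂ = 3.980·[1 − (22.0455·0.0642914 − 5.69337·2.42671e-05)/(16.3521)] = 3.980·0.913332 = 3.63506 g/L.

3.635 g/L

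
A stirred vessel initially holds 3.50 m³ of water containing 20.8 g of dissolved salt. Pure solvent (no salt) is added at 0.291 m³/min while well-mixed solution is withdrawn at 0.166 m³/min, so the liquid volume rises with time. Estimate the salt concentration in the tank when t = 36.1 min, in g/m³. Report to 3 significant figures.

0.864 g/m³

Let m(t) be the amount of salt. Volume: V(t) = V₀ + (Q_in − Q_out) t = 3.50 + 0.12500 t; V(36.1) = 8.0125 m³.
Species balance (pure solvent in): dm/dt = −Q_out · m/V(t).
dm/m = −Q_out dt/(V₀ + 0.12500 t); integrating gives ln(m/m₀) = −(Q_out/(Q_in−Q_out)) ln(V/V₀).
m = m₀ (V₀/V)^(Q_out/(Q_in−Q_out)) = 20.8 × (3.50/8.0125)^(1.3280) = 6.9244 g.
C = m/V = 6.9244/8.0125 = 0.86420 g/m³.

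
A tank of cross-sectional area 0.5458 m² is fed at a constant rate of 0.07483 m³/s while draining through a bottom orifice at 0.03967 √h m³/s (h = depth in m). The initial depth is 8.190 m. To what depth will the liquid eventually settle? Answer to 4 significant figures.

3.558 m

Accumulation of liquid (constant cross-section A): A dh/dt = Q_in − 0.03967 √h. At steady state dh/dt = 0:
Q_in = 0.03967 √h_ss ⇒ √h_ss = 0.07483/0.03967 = 1.88631.
h_ss = 1.88631² = 3.55817 m. (Since h₀ = 8.190 m > h_ss, the level will fall toward this value.)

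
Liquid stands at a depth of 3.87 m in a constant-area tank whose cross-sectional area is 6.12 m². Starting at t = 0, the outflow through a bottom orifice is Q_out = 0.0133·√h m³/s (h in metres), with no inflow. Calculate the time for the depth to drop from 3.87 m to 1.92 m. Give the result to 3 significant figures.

535 s

A dh/dt = −Q_out = −0.0133 √h.
This is separable: 2 d(√h)/dt = −0.0133/A, so √h = √h₀ − (0.0133/(2A)) t.
t = 2A(√h₀ − √h)/0.0133 = 2·6.12·(√3.87 − √1.92)/0.0133
  = 12.240 × (1.9672 − 1.3856) / 0.0133 = 535.24 s.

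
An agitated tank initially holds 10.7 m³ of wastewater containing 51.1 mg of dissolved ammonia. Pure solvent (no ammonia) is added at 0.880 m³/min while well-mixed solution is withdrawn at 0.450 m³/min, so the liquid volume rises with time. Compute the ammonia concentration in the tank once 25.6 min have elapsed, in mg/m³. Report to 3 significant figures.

1.12 mg/m³

Let m(t) be the amount of ammonia. Volume: V(t) = V₀ + (Q_in − Q_out) t = 10.7 + 0.43000 t; V(25.6) = 21.708 m³.
Solute balance: dm/dt = 0 − Q_out C = −Q_out m/V(t).
dm/m = −Q_out dt/(V₀ + 0.43000 t); integrating gives ln(m/m₀) = −(Q_out/(Q_in−Q_out)) ln(V/V₀).
m = m₀ (V₀/V)^(Q_out/(Q_in−Q_out)) = 51.1 × (10.7/21.708)^(1.0465) = 24.372 mg.
C = m/V = 24.372/21.708 = 1.1227 mg/m³.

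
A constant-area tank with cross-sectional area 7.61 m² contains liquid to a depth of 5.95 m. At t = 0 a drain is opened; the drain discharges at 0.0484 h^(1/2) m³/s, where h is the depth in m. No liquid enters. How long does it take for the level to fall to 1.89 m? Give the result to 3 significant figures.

335 s

With no inflow, A dh/dt = −0.0484 √h.
Separate and integrate: 2(√h − √h₀) = −(0.0484/A) t.
t = 2A(√h₀ − √h)/0.0484 = 2·7.61·(√5.95 − √1.89)/0.0484
  = 15.220 × (2.4393 − 1.3748) / 0.0484 = 334.74 s.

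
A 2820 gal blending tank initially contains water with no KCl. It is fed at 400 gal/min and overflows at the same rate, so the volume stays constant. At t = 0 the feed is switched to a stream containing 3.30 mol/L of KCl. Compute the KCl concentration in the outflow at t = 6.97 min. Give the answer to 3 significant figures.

2.07 mol/L

Transient balance on the dissolved component: V dC/dt = Q(C_in − C).
Rewrite as dC/dt + C/τ = C_in/τ, τ = V/Q = 7.0500 min.
Solution: C(t) = C_in + (C₀ − C_in) e^(−t/τ).
C(6.97) = 3.30 + (0 − 3.30)·e^(−6.97/7.0500) = 3.30 + (-3.3000)·0.37208 = 2.0721 mol/L.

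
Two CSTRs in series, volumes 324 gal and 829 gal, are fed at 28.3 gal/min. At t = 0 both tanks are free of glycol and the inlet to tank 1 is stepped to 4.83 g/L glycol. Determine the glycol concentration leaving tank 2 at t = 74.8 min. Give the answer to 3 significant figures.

4.22 g/L

Time constants: τᵢ = Vᵢ/Q for each well-mixed tank.
τ₁ = 324/28.3 = 11.449 min; τ₂ = 829/28.3 = 29.293 min.
Solving the cascade with C₁(0)=C₂(0)=0 gives C₂(t) = C_in[1 − (τ₁ e^(−t/τ₁) − τ₂ e^(−t/τ₂))/(τ₁ − τ₂)].
At t = 74.8: e^(−t/τ₁) = 0.0014540, e^(−t/τ₂) = 0.077810.
C₂ = 4.83·[1 − (11.449·0.0014540 − 29.293·0.077810)/(-17.845)] = 4.83·0.87320 = 4.2176 g/L.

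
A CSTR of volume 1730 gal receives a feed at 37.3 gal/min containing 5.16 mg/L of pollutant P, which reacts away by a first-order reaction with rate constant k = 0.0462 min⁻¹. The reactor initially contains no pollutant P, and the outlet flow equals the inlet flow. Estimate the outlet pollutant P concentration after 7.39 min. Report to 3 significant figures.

Species balance: V dC/dt = Q C_in − Q C − k V C.
dC/dt = (Q/V) C_in − (Q/V + k) C; effective rate a = Q/V + k = 0.021561 + 0.0462 = 0.067761 min⁻¹.
C_ss = Q C_in/(Q + kV) = 1.6419 mg/L; C(t) = C_ss + (C₀ − C_ss) e^(−a t).
C(7.39) = 1.6419 + (-1.6419)·e^(−0.067761·7.39) = 1.6419 + (-1.6419)·0.60608 = 0.64677 mg/L.

0.647 mg/L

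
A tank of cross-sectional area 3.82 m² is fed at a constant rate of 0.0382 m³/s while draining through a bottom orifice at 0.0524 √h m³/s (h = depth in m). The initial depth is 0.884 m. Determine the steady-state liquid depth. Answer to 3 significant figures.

0.531 m

Accumulation of liquid (constant cross-section A): A dh/dt = Q_in − 0.0524 √h. At steady state dh/dt = 0:
Q_in = 0.0524 √h_ss ⇒ √h_ss = 0.0382/0.0524 = 0.72901.
h_ss = 0.72901² = 0.53145 m. (Since h₀ = 0.884 m > h_ss, the level will fall toward this value.)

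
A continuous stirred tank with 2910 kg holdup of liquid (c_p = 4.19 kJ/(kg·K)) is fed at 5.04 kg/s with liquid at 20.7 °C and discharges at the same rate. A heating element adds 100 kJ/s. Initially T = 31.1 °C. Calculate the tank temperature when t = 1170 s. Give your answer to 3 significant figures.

M c_p dT/dt = ṁ c_p (T_in − T) + Q̇.
τ = M/ṁ = 577.38 s; T_ss = T_in + Q̇/(ṁ c_p) = 20.7 + 100/(5.04·4.19) = 25.435 °C.
Solution: T(t) = T_ss + (T₀ − T_ss) e^(−t/τ).
T(1170) = 25.435 + (5.6646)·e^(−1170/577.38) = 25.435 + (5.6646)·0.13181 = 26.182 °C.

26.2 °C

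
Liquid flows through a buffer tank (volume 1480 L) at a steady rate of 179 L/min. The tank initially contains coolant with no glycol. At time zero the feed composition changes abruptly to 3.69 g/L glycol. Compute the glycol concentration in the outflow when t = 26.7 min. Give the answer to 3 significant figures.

3.54 g/L

Unsteady species balance (constant V, well mixed): V dC/dt = Q(C_in − C).
So dC/dt = (C_in − C)/τ with τ = V/Q = 1480/179 = 8.2682 min.
This is linear first-order; C(t) = C_in + (C₀ − C_in) e^(−t/τ).
C(26.7) = 3.69 + (0 − 3.69)·e^(−26.7/8.2682) = 3.69 + (-3.6900)·0.039587 = 3.5439 g/L.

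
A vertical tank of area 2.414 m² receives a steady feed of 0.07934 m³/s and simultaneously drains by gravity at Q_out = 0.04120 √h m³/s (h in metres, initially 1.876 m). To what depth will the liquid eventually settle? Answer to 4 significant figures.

Volume balance on the tank: A dh/dt = Q_in − 0.04120 √h. At steady state dh/dt = 0:
Q_in = 0.04120 √h_ss ⇒ √h_ss = 0.07934/0.04120 = 1.92573.
h_ss = 1.92573² = 3.70843 m. (Since h₀ = 1.876 m < h_ss, the level will rise toward this value.)

3.708 m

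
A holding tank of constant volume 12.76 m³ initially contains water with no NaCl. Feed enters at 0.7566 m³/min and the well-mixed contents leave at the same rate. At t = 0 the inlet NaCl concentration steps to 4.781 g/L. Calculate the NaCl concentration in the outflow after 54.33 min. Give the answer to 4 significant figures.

Accumulation = in − out for the solute gives V dC/dt = Q(C_in − C).
So dC/dt = (C_in − C)/τ with τ = V/Q = 12.76/0.7566 = 16.8649 min.
Integrating: C(t) = C_in + (C₀ − C_in) e^(−t/τ).
C(54.33) = 4.781 + (0 − 4.781)·e^(−54.33/16.8649) = 4.781 + (-4.78100)·0.0398960 = 4.59026 g/L.

4.590 g/L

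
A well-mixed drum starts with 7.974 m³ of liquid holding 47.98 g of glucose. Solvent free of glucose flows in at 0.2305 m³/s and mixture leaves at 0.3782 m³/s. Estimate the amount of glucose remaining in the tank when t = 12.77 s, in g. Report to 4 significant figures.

24.04 g

Let m(t) be the amount of glucose. Volume: V(t) = V₀ + (Q_in − Q_out) t = 7.974 − 0.147700 t; V(12.77) = 6.08787 m³.
Solute balance: dm/dt = 0 − Q_out C = −Q_out m/V(t).
dm/m = −Q_out dt/(V₀ − 0.147700 t); integrating gives ln(m/m₀) = −(Q_out/(Q_in−Q_out)) ln(V/V₀).
m = m₀ (V₀/V)^(Q_out/(Q_in−Q_out)) = 47.98 × (7.974/6.08787)^(-2.56060) = 24.0398 g.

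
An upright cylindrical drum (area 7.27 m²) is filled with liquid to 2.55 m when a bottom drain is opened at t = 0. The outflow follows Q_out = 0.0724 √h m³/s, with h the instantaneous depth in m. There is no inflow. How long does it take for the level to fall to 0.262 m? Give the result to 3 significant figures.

218 s

Mass balance (ρ constant): A dh/dt = −0.0724 √h.
Separate and integrate: 2(√h − √h₀) = −(0.0724/A) t.
t = 2A(√h₀ − √h)/0.0724 = 2·7.27·(√2.55 − √0.262)/0.0724
  = 14.540 × (1.5969 − 0.51186) / 0.0724 = 217.90 s.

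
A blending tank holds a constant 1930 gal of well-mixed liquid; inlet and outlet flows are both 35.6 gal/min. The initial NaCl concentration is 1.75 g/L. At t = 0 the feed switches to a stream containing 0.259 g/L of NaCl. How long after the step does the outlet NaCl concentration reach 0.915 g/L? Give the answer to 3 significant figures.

44.5 min

Unsteady species balance (constant V, well mixed): V dC/dt = Q(C_in − C), so τ = V/Q = 54.213 min.
C(t) = C_in + (C₀ − C_in) e^(−t/τ). Set C = 0.915 and solve for t:
e^(−t/τ) = (C − C_in)/(C₀ − C_in) = (0.915 − 0.259)/(1.75 − 0.259) = 0.43997
t = −τ ln(…) = 54.213 × 0.82104 = 44.512 min.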